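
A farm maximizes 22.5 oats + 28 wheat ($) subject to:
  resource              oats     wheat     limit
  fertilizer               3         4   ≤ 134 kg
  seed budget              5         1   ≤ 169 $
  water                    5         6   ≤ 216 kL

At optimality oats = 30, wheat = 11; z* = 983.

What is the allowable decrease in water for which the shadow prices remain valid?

15

Binding constraints: fertilizer, water. The basis is B = [[3,4],[5,6]] with det -2.
Per unit decrease in water, x* moves by d = (-2, 1.5).
The basis stays optimal until oats reaches 0; allowable decrease = 15 kL.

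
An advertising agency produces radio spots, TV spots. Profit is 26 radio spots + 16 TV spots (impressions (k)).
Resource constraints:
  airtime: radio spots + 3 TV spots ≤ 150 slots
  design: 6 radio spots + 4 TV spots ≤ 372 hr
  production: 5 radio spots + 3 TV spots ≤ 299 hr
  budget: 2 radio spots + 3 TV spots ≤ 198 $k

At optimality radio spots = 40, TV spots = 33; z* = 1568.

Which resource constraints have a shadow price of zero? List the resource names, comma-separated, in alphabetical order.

airtime: 139/150 (slack 11)
design: 372/372 (binding)
production: 299/299 (binding)
budget: 179/198 (slack 19)
By complementary slackness, a constraint with positive slack has shadow price 0 → airtime, budget.

airtime, budget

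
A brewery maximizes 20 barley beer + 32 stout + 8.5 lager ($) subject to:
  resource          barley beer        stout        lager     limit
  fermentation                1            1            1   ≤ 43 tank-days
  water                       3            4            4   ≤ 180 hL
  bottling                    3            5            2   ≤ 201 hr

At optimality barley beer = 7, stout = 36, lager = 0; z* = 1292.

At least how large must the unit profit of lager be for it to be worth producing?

Check each constraint at x*: fermentation 43/43 (tight); water 165/180 (slack 15); bottling 201/201 (tight).
Slack constraints have shadow price 0 (complementary slackness).
The binding rows give the dual system: 1·y_fermentation + 3·y_bottling = 20 and 1·y_fermentation + 5·y_bottling = 32.
Solving: y_fermentation = 2, y_bottling = 6.
lager enters the basis when its profit ≥ yᵀa₃ = 2·1 + 6·2 = 14.

14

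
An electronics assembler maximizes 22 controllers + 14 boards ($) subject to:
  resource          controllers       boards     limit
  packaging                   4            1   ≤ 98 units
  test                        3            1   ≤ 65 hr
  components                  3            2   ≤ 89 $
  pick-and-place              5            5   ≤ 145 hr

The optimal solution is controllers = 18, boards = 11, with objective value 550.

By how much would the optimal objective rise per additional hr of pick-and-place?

2

Binding: test and pick-and-place. Non-binding: packaging (15 unused), components (13 unused).
By complementary slackness, y = 0 for the non-binding constraints.
The binding rows give the dual system: 3·y_test + 5·y_pick-and-place = 22 and 1·y_test + 5·y_pick-and-place = 14.
→ y_test = 4 and y_pick-and-place = 2.
Shadow price of pick-and-place = 2.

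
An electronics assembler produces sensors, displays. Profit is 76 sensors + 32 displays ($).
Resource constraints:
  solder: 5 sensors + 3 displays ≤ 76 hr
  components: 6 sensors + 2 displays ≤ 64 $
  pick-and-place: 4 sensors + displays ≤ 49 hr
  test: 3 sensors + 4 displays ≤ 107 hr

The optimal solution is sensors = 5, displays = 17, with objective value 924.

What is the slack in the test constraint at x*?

24

test used = 3·5 + 4·17 = 83; slack = 107 − 83 = 24.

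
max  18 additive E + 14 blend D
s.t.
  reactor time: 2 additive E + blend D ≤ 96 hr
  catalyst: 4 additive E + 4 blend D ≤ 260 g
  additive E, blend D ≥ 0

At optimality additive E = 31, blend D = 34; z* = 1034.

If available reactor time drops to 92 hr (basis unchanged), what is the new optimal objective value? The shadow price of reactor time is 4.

1018

Δb = -4, so new z* = 1034 + (4)·(-4) = 1034 − 16 = 1018.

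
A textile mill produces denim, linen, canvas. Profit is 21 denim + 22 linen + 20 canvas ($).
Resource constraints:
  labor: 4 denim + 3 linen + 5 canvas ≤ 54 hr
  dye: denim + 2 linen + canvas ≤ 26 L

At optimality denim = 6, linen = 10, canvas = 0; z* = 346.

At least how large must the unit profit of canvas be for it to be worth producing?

Check each constraint at x*: labor 54/54 (tight); dye 26/26 (tight).
From A_Bᵀ y = c: 4·y_labor + 1·y_dye = 21; 3·y_labor + 2·y_dye = 22.
This yields shadow prices y_labor = 4, y_dye = 5.
canvas enters the basis when its profit ≥ yᵀa₃ = 4·5 + 5·1 = 25.

25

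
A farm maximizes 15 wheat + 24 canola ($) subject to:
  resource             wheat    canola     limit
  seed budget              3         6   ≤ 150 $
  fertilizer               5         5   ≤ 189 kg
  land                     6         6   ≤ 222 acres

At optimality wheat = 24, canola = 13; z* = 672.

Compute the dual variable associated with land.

1

Binding: seed budget and land. Non-binding: fertilizer (4 unused).
Since fertilizer is not tight, its dual is 0.
Dual feasibility on the basic columns requires 3·y_seed budget + 6·y_land = 15, 6·y_seed budget + 6·y_land = 24.
→ y_seed budget = 3 and y_land = 1.
Shadow price of land = 1.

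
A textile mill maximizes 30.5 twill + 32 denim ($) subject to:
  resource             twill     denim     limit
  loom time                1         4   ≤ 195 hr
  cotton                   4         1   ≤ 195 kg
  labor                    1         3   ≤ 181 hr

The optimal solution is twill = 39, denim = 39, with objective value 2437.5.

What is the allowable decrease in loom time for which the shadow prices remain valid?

146.25

Binding constraints: loom time, cotton. The basis is B = [[1,4],[4,1]] with det -15.
Per unit decrease in loom time, x* moves by d = (0.0667, -0.2667).
The basis stays optimal until denim reaches 0; allowable decrease = 146.25 hr.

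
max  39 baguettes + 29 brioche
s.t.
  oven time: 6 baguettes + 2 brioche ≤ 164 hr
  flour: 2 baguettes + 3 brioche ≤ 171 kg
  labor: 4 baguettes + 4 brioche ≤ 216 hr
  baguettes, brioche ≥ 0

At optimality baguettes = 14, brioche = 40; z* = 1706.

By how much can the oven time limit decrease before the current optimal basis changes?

Binding constraints: oven time, labor. The basis is B = [[6,2],[4,4]] with det 16.
Per unit decrease in oven time, x* moves by d = (-0.25, 0.25).
The basis stays optimal until baguettes reaches 0; allowable decrease = 56 hr.

56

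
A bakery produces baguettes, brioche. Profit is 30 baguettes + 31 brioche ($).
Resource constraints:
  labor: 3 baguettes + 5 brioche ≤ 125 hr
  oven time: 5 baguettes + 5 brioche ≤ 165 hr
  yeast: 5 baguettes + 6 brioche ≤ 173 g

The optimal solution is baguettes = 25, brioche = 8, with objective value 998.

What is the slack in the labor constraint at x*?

10

labor used = 3·25 + 5·8 = 115; slack = 125 − 115 = 10.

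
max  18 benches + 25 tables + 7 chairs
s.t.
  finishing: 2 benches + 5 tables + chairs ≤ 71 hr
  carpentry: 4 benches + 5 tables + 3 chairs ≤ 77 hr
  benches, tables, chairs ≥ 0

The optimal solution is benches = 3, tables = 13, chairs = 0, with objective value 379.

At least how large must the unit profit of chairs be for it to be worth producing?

13

Both finishing and carpentry are binding at x*.
From A_Bᵀ y = c: 2·y_finishing + 4·y_carpentry = 18; 5·y_finishing + 5·y_carpentry = 25.
Solving: y_finishing = 1, y_carpentry = 4.
chairs enters the basis when its profit ≥ yᵀa₃ = 1·1 + 4·3 = 13.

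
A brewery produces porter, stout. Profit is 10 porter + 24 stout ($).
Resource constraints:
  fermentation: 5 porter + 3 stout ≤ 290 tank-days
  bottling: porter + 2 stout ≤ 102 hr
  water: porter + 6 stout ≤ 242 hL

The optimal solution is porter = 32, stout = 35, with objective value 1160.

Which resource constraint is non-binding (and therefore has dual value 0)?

fermentation: 265/290 (slack 25)
bottling: 102/102 (binding)
water: 242/242 (binding)
By complementary slackness, a constraint with positive slack has shadow price 0 → fermentation.

fermentation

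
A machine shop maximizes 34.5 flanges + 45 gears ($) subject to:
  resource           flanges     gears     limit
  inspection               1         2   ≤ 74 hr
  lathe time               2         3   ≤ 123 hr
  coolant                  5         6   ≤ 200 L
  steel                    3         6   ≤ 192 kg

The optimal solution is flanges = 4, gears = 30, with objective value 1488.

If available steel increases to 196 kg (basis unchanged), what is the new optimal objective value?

At the optimum: inspection uses 64 of 74 (slack = 10); lathe time uses 98 of 123 (slack = 25); coolant uses 200 of 200 (binding); steel uses 192 of 192 (binding).
Since inspection, lathe time are not tight, their duals are 0.
From A_Bᵀ y = c: 5·y_coolant + 3·y_steel = 34.5; 6·y_coolant + 6·y_steel = 45.
This yields shadow prices y_coolant = 6, y_steel = 1.5.
Δz = y_steel·Δb = 1.5 × (4) = 6, so new z* = 1488 + 6 = 1494.

1494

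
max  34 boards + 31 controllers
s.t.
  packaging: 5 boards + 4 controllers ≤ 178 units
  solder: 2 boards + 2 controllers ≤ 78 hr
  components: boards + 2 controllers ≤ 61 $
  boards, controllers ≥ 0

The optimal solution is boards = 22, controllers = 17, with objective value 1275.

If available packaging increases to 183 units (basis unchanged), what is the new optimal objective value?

1290

Check each constraint at x*: packaging 178/178 (tight); solder 78/78 (tight); components 56/61 (slack 5).
By complementary slackness, y = 0 for the non-binding constraint.
The binding rows give the dual system: 5·y_packaging + 2·y_solder = 34 and 4·y_packaging + 2·y_solder = 31.
→ y_packaging = 3 and y_solder = 9.5.
Δz = y_packaging·Δb = 3 × (5) = 15, so new z* = 1275 + 15 = 1290.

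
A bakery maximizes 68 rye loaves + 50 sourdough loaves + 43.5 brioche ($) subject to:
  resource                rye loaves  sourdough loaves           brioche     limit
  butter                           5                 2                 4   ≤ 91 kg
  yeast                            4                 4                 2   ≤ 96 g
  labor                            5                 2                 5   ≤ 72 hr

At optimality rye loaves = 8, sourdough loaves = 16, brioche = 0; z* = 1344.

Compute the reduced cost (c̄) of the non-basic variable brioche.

-5.5

Check each constraint at x*: butter 72/91 (slack 19); yeast 96/96 (tight); labor 72/72 (tight).
Since butter is not tight, its dual is 0.
The binding rows give the dual system: 4·y_yeast + 5·y_labor = 68 and 4·y_yeast + 2·y_labor = 50.
→ y_yeast = 9.5 and y_labor = 6.
Reduced cost of brioche: c₃ − yᵀa₃ = 43.5 − (9.5·2 + 6·5) = 43.5 − 49 = -5.5.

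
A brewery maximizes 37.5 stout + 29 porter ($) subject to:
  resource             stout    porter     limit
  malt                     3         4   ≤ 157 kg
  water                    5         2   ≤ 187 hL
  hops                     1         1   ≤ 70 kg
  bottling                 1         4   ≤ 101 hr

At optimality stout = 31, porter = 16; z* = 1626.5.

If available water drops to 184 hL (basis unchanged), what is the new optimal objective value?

1613

Binding: malt and water. Non-binding: hops (23 unused), bottling (6 unused).
Slack constraints have shadow price 0 (complementary slackness).
The binding rows give the dual system: 3·y_malt + 5·y_water = 37.5 and 4·y_malt + 2·y_water = 29.
→ y_malt = 5 and y_water = 4.5.
Δz = y_water·Δb = 4.5 × (-3) = -13.5, so new z* = 1626.5 − 13.5 = 1613.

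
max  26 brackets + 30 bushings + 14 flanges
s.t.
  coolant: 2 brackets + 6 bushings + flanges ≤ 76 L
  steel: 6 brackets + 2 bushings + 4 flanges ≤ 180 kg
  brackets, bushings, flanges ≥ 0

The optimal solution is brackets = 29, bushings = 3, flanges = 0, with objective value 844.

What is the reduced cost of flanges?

-2

Both coolant and steel are binding at x*.
The binding rows give the dual system: 2·y_coolant + 6·y_steel = 26 and 6·y_coolant + 2·y_steel = 30.
→ y_coolant = 4 and y_steel = 3.
Reduced cost of flanges: c₃ − yᵀa₃ = 14 − (4·1 + 3·4) = 14 − 16 = -2.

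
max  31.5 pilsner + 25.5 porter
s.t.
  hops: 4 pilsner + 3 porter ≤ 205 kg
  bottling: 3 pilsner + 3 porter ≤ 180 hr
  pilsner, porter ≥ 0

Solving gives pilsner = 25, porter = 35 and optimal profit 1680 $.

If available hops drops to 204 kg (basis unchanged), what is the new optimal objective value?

At the optimum: hops uses 205 of 205 (binding); bottling uses 180 of 180 (binding).
The binding rows give the dual system: 4·y_hops + 3·y_bottling = 31.5 and 3·y_hops + 3·y_bottling = 25.5.
This yields shadow prices y_hops = 6, y_bottling = 2.5.
Δz = y_hops·Δb = 6 × (-1) = -6, so new z* = 1680 − 6 = 1674.

1674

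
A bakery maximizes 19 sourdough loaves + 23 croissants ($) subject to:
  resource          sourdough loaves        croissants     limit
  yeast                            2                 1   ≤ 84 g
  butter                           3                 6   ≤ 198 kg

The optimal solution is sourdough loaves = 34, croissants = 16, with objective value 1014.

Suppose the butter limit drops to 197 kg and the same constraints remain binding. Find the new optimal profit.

Check each constraint at x*: yeast 84/84 (tight); butter 198/198 (tight).
From A_Bᵀ y = c: 2·y_yeast + 3·y_butter = 19; 1·y_yeast + 6·y_butter = 23.
This yields shadow prices y_yeast = 5, y_butter = 3.
Δz = y_butter·Δb = 3 × (-1) = -3, so new z* = 1014 − 3 = 1011.

1011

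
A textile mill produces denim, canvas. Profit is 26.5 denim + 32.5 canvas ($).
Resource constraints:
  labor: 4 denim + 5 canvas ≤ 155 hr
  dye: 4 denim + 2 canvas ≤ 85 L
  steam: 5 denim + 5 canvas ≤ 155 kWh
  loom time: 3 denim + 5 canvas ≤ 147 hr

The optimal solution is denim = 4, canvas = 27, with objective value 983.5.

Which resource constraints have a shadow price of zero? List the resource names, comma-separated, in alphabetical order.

dye, labor

labor: 151/155 (slack 4)
dye: 70/85 (slack 15)
steam: 155/155 (binding)
loom time: 147/147 (binding)
By complementary slackness, a constraint with positive slack has shadow price 0 → dye, labor.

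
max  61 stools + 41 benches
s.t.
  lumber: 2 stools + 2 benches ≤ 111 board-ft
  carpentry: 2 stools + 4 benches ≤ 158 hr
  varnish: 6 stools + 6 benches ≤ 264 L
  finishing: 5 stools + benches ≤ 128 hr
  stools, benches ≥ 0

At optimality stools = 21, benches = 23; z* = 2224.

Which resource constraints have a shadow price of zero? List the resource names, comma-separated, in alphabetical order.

lumber: 88/111 (slack 23)
carpentry: 134/158 (slack 24)
varnish: 264/264 (binding)
finishing: 128/128 (binding)
By complementary slackness, a constraint with positive slack has shadow price 0 → carpentry, lumber.

carpentry, lumber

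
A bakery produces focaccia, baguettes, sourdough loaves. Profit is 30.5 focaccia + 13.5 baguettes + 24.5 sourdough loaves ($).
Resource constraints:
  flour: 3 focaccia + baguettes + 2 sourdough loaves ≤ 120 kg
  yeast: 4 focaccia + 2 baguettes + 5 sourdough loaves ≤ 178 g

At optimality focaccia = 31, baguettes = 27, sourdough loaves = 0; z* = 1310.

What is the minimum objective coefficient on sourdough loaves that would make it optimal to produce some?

At the optimum: flour uses 120 of 120 (binding); yeast uses 178 of 178 (binding).
From A_Bᵀ y = c: 3·y_flour + 4·y_yeast = 30.5; 1·y_flour + 2·y_yeast = 13.5.
Solving: y_flour = 3.5, y_yeast = 5.
sourdough loaves enters the basis when its profit ≥ yᵀa₃ = 3.5·2 + 5·5 = 32.

32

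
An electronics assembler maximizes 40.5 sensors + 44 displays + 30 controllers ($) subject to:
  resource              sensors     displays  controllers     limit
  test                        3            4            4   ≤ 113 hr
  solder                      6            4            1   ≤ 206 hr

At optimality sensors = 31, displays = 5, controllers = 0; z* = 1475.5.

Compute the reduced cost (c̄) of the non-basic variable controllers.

-6.5

Both test and solder are binding at x*.
From A_Bᵀ y = c: 3·y_test + 6·y_solder = 40.5; 4·y_test + 4·y_solder = 44.
Solving: y_test = 8.5, y_solder = 2.5.
Reduced cost of controllers: c₃ − yᵀa₃ = 30 − (8.5·4 + 2.5·1) = 30 − 36.5 = -6.5.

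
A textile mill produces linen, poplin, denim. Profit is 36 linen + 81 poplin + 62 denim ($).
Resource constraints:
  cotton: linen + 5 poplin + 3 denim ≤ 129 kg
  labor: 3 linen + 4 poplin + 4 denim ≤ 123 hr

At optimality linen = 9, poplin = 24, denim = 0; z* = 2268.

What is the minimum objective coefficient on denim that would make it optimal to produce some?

63

Both cotton and labor are binding at x*.
From A_Bᵀ y = c: 1·y_cotton + 3·y_labor = 36; 5·y_cotton + 4·y_labor = 81.
Solving: y_cotton = 9, y_labor = 9.
denim enters the basis when its profit ≥ yᵀa₃ = 9·3 + 9·4 = 63.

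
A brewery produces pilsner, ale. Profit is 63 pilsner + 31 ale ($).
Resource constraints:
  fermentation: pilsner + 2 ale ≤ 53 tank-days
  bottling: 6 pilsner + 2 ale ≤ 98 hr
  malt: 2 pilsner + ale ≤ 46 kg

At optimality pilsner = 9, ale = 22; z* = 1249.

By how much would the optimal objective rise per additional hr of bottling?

9.5

Binding: fermentation and bottling. Non-binding: malt (6 unused).
Since malt is not tight, its dual is 0.
From A_Bᵀ y = c: 1·y_fermentation + 6·y_bottling = 63; 2·y_fermentation + 2·y_bottling = 31.
→ y_fermentation = 6 and y_bottling = 9.5.
Shadow price of bottling = 9.5.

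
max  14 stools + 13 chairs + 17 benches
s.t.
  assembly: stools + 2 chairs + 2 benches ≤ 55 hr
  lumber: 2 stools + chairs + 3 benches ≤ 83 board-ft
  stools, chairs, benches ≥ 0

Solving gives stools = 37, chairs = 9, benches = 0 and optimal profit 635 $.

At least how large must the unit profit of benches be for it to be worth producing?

Both assembly and lumber are binding at x*.
From A_Bᵀ y = c: 1·y_assembly + 2·y_lumber = 14; 2·y_assembly + 1·y_lumber = 13.
Solving: y_assembly = 4, y_lumber = 5.
benches enters the basis when its profit ≥ yᵀa₃ = 4·2 + 5·3 = 23.

23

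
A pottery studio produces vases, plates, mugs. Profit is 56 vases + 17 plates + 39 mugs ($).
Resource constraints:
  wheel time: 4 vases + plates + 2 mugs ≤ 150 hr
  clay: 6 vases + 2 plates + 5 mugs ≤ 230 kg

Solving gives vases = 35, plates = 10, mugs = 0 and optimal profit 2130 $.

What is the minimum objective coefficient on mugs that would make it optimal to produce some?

Check each constraint at x*: wheel time 150/150 (tight); clay 230/230 (tight).
The binding rows give the dual system: 4·y_wheel time + 6·y_clay = 56 and 1·y_wheel time + 2·y_clay = 17.
This yields shadow prices y_wheel time = 5, y_clay = 6.
mugs enters the basis when its profit ≥ yᵀa₃ = 5·2 + 6·5 = 40.

40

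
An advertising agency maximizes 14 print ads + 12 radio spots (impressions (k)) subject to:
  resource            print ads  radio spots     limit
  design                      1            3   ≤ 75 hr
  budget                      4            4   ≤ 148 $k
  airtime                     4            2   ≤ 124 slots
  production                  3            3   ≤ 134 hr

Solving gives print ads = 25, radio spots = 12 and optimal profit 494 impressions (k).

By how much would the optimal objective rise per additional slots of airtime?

Check each constraint at x*: design 61/75 (slack 14); budget 148/148 (tight); airtime 124/124 (tight); production 111/134 (slack 23).
Since design, production are not tight, their duals are 0.
Dual feasibility on the basic columns requires 4·y_budget + 4·y_airtime = 14, 4·y_budget + 2·y_airtime = 12.
This yields shadow prices y_budget = 2.5, y_airtime = 1.
Shadow price of airtime = 1.

1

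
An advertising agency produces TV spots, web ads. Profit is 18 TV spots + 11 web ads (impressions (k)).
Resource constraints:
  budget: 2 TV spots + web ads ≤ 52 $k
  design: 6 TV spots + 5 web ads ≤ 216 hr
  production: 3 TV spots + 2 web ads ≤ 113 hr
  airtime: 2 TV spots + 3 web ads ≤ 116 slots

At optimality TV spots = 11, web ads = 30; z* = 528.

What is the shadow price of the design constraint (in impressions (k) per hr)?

Check each constraint at x*: budget 52/52 (tight); design 216/216 (tight); production 93/113 (slack 20); airtime 112/116 (slack 4).
By complementary slackness, y = 0 for the non-binding constraints.
From A_Bᵀ y = c: 2·y_budget + 6·y_design = 18; 1·y_budget + 5·y_design = 11.
→ y_budget = 6 and y_design = 1.
Shadow price of design = 1.

1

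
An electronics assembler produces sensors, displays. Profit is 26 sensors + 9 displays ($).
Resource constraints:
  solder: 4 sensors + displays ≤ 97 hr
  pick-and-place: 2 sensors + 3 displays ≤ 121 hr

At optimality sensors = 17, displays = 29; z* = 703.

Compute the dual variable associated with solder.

Both solder and pick-and-place are binding at x*.
From A_Bᵀ y = c: 4·y_solder + 2·y_pick-and-place = 26; 1·y_solder + 3·y_pick-and-place = 9.
This yields shadow prices y_solder = 6, y_pick-and-place = 1.
Shadow price of solder = 6.

6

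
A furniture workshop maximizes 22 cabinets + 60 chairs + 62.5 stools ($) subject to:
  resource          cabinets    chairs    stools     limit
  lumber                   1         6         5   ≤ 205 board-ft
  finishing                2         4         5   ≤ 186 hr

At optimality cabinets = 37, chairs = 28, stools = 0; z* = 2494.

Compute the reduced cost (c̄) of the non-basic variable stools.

Check each constraint at x*: lumber 205/205 (tight); finishing 186/186 (tight).
From A_Bᵀ y = c: 1·y_lumber + 2·y_finishing = 22; 6·y_lumber + 4·y_finishing = 60.
→ y_lumber = 4 and y_finishing = 9.
Reduced cost of stools: c₃ − yᵀa₃ = 62.5 − (4·5 + 9·5) = 62.5 − 65 = -2.5.

-2.5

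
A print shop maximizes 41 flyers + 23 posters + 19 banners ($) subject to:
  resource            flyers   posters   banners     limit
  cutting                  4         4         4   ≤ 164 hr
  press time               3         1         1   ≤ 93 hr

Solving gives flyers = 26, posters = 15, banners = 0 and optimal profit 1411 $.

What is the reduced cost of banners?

-4

At the optimum: cutting uses 164 of 164 (binding); press time uses 93 of 93 (binding).
From A_Bᵀ y = c: 4·y_cutting + 3·y_press time = 41; 4·y_cutting + 1·y_press time = 23.
This yields shadow prices y_cutting = 3.5, y_press time = 9.
Reduced cost of banners: c₃ − yᵀa₃ = 19 − (3.5·4 + 9·1) = 19 − 23 = -4.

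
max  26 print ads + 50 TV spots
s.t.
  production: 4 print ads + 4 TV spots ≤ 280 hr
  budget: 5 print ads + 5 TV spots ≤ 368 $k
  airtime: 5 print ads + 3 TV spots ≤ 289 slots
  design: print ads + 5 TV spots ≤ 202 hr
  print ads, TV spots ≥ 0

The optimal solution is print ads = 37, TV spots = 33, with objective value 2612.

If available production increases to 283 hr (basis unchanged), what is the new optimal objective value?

Check each constraint at x*: production 280/280 (tight); budget 350/368 (slack 18); airtime 284/289 (slack 5); design 202/202 (tight).
By complementary slackness, y = 0 for the non-binding constraints.
The binding rows give the dual system: 4·y_production + 1·y_design = 26 and 4·y_production + 5·y_design = 50.
This yields shadow prices y_production = 5, y_design = 6.
Δz = y_production·Δb = 5 × (3) = 15, so new z* = 2612 + 15 = 2627.

2627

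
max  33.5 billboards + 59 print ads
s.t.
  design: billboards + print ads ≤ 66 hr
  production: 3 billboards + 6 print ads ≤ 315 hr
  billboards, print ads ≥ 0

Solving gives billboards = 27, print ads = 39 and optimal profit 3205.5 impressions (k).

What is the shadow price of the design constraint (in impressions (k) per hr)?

8

At the optimum: design uses 66 of 66 (binding); production uses 315 of 315 (binding).
Dual feasibility on the basic columns requires 1·y_design + 3·y_production = 33.5, 1·y_design + 6·y_production = 59.
Solving: y_design = 8, y_production = 8.5.
Shadow price of design = 8.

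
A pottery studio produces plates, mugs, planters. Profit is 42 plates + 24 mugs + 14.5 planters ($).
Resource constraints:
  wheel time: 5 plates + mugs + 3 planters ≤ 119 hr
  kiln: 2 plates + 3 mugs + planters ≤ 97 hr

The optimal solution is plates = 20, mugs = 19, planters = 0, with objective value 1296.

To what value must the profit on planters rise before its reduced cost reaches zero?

24

Both wheel time and kiln are binding at x*.
From A_Bᵀ y = c: 5·y_wheel time + 2·y_kiln = 42; 1·y_wheel time + 3·y_kiln = 24.
Solving: y_wheel time = 6, y_kiln = 6.
planters enters the basis when its profit ≥ yᵀa₃ = 6·3 + 6·1 = 24.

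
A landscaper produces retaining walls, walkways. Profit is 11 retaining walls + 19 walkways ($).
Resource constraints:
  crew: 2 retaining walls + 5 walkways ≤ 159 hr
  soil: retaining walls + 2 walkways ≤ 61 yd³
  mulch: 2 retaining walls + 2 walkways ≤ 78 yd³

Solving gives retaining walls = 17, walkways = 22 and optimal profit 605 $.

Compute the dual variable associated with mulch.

At the optimum: crew uses 144 of 159 (slack = 15); soil uses 61 of 61 (binding); mulch uses 78 of 78 (binding).
Since crew is not tight, its dual is 0.
Dual feasibility on the basic columns requires 1·y_soil + 2·y_mulch = 11, 2·y_soil + 2·y_mulch = 19.
Solving: y_soil = 8, y_mulch = 1.5.
Shadow price of mulch = 1.5.

1.5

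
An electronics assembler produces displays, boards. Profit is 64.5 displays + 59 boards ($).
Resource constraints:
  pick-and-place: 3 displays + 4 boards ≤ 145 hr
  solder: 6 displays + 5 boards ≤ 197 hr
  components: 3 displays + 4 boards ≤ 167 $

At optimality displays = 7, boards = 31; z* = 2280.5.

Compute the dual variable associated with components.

Binding: pick-and-place and solder. Non-binding: components (22 unused).
Since components is not tight, its dual is 0.
From A_Bᵀ y = c: 3·y_pick-and-place + 6·y_solder = 64.5; 4·y_pick-and-place + 5·y_solder = 59.
→ y_pick-and-place = 3.5 and y_solder = 9.
Shadow price of components = 0.

0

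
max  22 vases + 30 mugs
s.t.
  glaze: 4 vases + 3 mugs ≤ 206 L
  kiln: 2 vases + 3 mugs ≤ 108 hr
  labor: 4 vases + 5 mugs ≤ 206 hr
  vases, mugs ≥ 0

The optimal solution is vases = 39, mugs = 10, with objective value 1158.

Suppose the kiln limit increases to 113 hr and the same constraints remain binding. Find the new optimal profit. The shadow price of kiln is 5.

1183

Δb = 5, so new z* = 1158 + (5)·(5) = 1158 + 25 = 1183.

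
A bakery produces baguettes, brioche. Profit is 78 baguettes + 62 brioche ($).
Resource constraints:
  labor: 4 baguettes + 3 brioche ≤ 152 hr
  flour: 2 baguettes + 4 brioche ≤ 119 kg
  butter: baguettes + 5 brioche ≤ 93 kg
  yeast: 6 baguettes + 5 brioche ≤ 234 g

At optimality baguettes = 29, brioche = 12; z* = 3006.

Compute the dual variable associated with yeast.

At the optimum: labor uses 152 of 152 (binding); flour uses 106 of 119 (slack = 13); butter uses 89 of 93 (slack = 4); yeast uses 234 of 234 (binding).
Since flour, butter are not tight, their duals are 0.
Dual feasibility on the basic columns requires 4·y_labor + 6·y_yeast = 78, 3·y_labor + 5·y_yeast = 62.
→ y_labor = 9 and y_yeast = 7.
Shadow price of yeast = 7.

7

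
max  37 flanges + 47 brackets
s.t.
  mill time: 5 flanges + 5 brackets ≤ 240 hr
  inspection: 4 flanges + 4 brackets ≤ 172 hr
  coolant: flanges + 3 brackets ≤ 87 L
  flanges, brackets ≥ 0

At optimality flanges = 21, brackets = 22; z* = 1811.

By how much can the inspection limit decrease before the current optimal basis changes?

56

Binding constraints: inspection, coolant. The basis is B = [[4,4],[1,3]] with det 8.
Per unit decrease in inspection, x* moves by d = (-0.375, 0.125).
The basis stays optimal until flanges reaches 0; allowable decrease = 56 hr.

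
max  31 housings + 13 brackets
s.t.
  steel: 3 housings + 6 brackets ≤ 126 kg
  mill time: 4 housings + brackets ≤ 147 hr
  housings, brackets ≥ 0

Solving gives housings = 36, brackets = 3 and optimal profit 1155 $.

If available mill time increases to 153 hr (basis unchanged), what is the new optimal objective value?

Both steel and mill time are binding at x*.
Dual feasibility on the basic columns requires 3·y_steel + 4·y_mill time = 31, 6·y_steel + 1·y_mill time = 13.
Solving: y_steel = 1, y_mill time = 7.
Δz = y_mill time·Δb = 7 × (6) = 42, so new z* = 1155 + 42 = 1197.

1197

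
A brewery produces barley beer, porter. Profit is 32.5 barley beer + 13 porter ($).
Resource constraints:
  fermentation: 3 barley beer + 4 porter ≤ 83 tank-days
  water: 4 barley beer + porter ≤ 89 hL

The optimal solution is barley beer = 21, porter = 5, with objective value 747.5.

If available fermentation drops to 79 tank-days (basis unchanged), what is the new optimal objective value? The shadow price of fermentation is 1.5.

741.5

Δb = -4, so new z* = 747.5 + (1.5)·(-4) = 747.5 − 6 = 741.5.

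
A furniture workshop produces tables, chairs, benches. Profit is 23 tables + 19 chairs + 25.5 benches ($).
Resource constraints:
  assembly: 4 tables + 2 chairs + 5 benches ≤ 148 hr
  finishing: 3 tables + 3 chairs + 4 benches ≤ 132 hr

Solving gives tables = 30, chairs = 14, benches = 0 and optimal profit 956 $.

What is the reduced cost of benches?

-4.5

Both assembly and finishing are binding at x*.
The binding rows give the dual system: 4·y_assembly + 3·y_finishing = 23 and 2·y_assembly + 3·y_finishing = 19.
→ y_assembly = 2 and y_finishing = 5.
Reduced cost of benches: c₃ − yᵀa₃ = 25.5 − (2·5 + 5·4) = 25.5 − 30 = -4.5.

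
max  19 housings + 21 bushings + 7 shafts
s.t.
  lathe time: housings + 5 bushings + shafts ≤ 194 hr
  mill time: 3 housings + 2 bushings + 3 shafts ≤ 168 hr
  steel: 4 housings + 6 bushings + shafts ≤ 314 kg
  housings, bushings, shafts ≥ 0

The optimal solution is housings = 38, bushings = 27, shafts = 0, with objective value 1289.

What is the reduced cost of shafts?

-4.5

At the optimum: lathe time uses 173 of 194 (slack = 21); mill time uses 168 of 168 (binding); steel uses 314 of 314 (binding).
By complementary slackness, y = 0 for the non-binding constraint.
Dual feasibility on the basic columns requires 3·y_mill time + 4·y_steel = 19, 2·y_mill time + 6·y_steel = 21.
Solving: y_mill time = 3, y_steel = 2.5.
Reduced cost of shafts: c₃ − yᵀa₃ = 7 − (3·3 + 2.5·1) = 7 − 11.5 = -4.5.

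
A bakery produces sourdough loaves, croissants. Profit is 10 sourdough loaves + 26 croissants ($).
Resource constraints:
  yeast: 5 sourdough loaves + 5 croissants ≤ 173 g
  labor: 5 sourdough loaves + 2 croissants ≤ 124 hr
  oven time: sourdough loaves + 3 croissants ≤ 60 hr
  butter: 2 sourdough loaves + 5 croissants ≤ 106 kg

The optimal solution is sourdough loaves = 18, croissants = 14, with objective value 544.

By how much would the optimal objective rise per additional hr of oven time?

2

Binding: oven time and butter. Non-binding: yeast (13 unused), labor (6 unused).
Slack constraints have shadow price 0 (complementary slackness).
Dual feasibility on the basic columns requires 1·y_oven time + 2·y_butter = 10, 3·y_oven time + 5·y_butter = 26.
This yields shadow prices y_oven time = 2, y_butter = 4.
Shadow price of oven time = 2.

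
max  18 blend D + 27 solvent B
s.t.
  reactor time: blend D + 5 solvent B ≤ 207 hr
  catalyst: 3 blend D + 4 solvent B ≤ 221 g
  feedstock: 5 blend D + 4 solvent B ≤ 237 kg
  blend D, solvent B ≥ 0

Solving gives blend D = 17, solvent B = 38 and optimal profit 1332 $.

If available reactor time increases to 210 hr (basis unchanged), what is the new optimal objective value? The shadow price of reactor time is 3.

1341

Δb = 3, so new z* = 1332 + (3)·(3) = 1332 + 9 = 1341.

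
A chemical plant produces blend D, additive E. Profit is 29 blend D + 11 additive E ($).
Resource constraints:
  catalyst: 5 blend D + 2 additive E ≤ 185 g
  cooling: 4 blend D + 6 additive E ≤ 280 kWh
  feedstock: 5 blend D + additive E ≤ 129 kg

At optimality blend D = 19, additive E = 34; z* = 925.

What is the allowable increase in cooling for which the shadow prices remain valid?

114.4

Binding constraints: cooling, feedstock. The basis is B = [[4,6],[5,1]] with det -26.
Per unit increase in cooling, x* moves by d = (-0.0385, 0.1923).
The basis stays optimal until catalyst becomes binding; allowable increase = 114.4 kWh.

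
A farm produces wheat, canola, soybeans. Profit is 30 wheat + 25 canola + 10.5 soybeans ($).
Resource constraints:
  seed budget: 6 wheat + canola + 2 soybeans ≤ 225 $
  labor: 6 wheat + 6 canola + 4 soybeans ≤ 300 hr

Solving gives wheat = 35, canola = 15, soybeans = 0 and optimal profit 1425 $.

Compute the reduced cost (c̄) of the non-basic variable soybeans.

-7.5

At the optimum: seed budget uses 225 of 225 (binding); labor uses 300 of 300 (binding).
The binding rows give the dual system: 6·y_seed budget + 6·y_labor = 30 and 1·y_seed budget + 6·y_labor = 25.
This yields shadow prices y_seed budget = 1, y_labor = 4.
Reduced cost of soybeans: c₃ − yᵀa₃ = 10.5 − (1·2 + 4·4) = 10.5 − 18 = -7.5.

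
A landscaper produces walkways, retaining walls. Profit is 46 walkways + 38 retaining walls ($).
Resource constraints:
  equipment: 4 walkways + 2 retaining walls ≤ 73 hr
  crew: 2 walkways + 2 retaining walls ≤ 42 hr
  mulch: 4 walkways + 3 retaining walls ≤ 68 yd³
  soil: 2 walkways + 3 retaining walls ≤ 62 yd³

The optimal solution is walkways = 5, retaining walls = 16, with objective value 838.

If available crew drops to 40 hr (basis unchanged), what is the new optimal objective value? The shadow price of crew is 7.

Δb = -2, so new z* = 838 + (7)·(-2) = 838 − 14 = 824.

824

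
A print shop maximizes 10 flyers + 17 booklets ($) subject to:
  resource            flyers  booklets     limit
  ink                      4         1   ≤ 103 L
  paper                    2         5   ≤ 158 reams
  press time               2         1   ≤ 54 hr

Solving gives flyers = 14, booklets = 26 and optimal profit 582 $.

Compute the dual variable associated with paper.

3

Binding: paper and press time. Non-binding: ink (21 unused).
Slack constraints have shadow price 0 (complementary slackness).
From A_Bᵀ y = c: 2·y_paper + 2·y_press time = 10; 5·y_paper + 1·y_press time = 17.
Solving: y_paper = 3, y_press time = 2.
Shadow price of paper = 3.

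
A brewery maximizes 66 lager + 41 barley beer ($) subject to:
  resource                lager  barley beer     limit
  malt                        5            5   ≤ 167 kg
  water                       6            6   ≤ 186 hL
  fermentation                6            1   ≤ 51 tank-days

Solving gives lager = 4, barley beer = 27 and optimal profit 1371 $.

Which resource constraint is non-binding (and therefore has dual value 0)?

malt: 155/167 (slack 12)
water: 186/186 (binding)
fermentation: 51/51 (binding)
By complementary slackness, a constraint with positive slack has shadow price 0 → malt.

malt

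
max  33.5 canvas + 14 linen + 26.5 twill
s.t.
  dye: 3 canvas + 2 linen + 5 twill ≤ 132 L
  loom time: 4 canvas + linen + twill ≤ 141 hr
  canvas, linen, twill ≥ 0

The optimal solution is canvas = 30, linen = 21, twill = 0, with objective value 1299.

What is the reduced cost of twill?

-1

Both dye and loom time are binding at x*.
The binding rows give the dual system: 3·y_dye + 4·y_loom time = 33.5 and 2·y_dye + 1·y_loom time = 14.
Solving: y_dye = 4.5, y_loom time = 5.
Reduced cost of twill: c₃ − yᵀa₃ = 26.5 − (4.5·5 + 5·1) = 26.5 − 27.5 = -1.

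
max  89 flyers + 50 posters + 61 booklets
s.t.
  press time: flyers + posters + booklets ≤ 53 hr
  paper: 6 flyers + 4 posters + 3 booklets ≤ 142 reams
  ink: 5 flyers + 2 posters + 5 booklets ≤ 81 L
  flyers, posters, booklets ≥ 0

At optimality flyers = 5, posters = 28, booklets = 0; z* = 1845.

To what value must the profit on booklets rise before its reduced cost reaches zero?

Check each constraint at x*: press time 33/53 (slack 20); paper 142/142 (tight); ink 81/81 (tight).
Slack constraints have shadow price 0 (complementary slackness).
The binding rows give the dual system: 6·y_paper + 5·y_ink = 89 and 4·y_paper + 2·y_ink = 50.
→ y_paper = 9 and y_ink = 7.
booklets enters the basis when its profit ≥ yᵀa₃ = 9·3 + 7·5 = 62.

62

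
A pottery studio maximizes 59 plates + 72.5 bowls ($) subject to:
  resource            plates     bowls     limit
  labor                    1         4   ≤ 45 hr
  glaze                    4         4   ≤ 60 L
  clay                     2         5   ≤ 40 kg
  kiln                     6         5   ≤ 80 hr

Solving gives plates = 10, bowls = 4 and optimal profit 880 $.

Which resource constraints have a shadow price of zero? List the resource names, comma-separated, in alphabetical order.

labor: 26/45 (slack 19)
glaze: 56/60 (slack 4)
clay: 40/40 (binding)
kiln: 80/80 (binding)
By complementary slackness, a constraint with positive slack has shadow price 0 → glaze, labor.

glaze, labor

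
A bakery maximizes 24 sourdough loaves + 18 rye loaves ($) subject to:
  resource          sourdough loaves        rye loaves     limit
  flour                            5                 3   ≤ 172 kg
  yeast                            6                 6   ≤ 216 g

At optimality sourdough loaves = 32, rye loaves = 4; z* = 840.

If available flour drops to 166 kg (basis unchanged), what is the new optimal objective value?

Check each constraint at x*: flour 172/172 (tight); yeast 216/216 (tight).
The binding rows give the dual system: 5·y_flour + 6·y_yeast = 24 and 3·y_flour + 6·y_yeast = 18.
Solving: y_flour = 3, y_yeast = 1.5.
Δz = y_flour·Δb = 3 × (-6) = -18, so new z* = 840 − 18 = 822.

822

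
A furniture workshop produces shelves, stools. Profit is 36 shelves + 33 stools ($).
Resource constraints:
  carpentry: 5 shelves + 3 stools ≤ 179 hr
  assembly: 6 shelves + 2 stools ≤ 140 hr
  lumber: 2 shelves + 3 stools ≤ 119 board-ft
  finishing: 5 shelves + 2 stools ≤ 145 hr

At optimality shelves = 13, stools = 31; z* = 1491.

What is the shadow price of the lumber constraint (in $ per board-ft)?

At the optimum: carpentry uses 158 of 179 (slack = 21); assembly uses 140 of 140 (binding); lumber uses 119 of 119 (binding); finishing uses 127 of 145 (slack = 18).
By complementary slackness, y = 0 for the non-binding constraints.
Dual feasibility on the basic columns requires 6·y_assembly + 2·y_lumber = 36, 2·y_assembly + 3·y_lumber = 33.
This yields shadow prices y_assembly = 3, y_lumber = 9.
Shadow price of lumber = 9.

9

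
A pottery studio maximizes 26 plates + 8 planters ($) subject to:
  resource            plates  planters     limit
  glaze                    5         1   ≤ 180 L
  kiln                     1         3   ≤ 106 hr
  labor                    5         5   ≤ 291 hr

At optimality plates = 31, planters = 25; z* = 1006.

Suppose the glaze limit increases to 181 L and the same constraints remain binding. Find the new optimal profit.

Binding: glaze and kiln. Non-binding: labor (11 unused).
Slack constraints have shadow price 0 (complementary slackness).
From A_Bᵀ y = c: 5·y_glaze + 1·y_kiln = 26; 1·y_glaze + 3·y_kiln = 8.
Solving: y_glaze = 5, y_kiln = 1.
Δz = y_glaze·Δb = 5 × (1) = 5, so new z* = 1006 + 5 = 1011.

1011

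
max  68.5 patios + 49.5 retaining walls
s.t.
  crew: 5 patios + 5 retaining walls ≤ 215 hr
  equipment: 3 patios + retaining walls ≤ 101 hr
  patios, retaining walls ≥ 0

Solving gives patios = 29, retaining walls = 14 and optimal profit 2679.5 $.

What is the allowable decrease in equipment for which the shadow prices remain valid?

58

Binding constraints: crew, equipment. The basis is B = [[5,5],[3,1]] with det -10.
Per unit decrease in equipment, x* moves by d = (-0.5, 0.5).
The basis stays optimal until patios reaches 0; allowable decrease = 58 hr.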